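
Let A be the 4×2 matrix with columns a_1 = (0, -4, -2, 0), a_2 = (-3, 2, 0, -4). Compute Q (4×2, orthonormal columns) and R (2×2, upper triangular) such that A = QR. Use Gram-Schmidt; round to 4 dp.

a_1 = (0, -4, -2, 0); ‖a_1‖ = 4.4721, so e_1 = (0.0000, -0.8944, -0.4472, 0.0000).
e_1·a_2 = 0.0000·(-3) + (-0.8944)·2 + (-0.4472)·0 + 0.0000·(-4) = -1.7889.
u_2 = a_2 + 1.7889·e_1 = (-3.0000, 0.4000, -0.8000, -4.0000).
‖u_2‖ = 5.0794, so e_2 = (-0.5906, 0.0787, -0.1575, -0.7875).

Q = [[0.0000, -0.5906], [-0.8944, 0.0787], [-0.4472, -0.1575], [0.0000, -0.7875]], R = [[4.4721, -1.7889], [0.0000, 5.0794]]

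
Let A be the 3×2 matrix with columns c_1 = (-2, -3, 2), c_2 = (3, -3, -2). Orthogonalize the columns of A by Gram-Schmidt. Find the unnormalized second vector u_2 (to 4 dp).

u_2 = (2.8824, -3.1765, -1.8824)

e_1 = c_1/‖c_1‖ = (-2, -3, 2)/4.1231 = (-0.4851, -0.7276, 0.4851).
r_{12} = e_1·c_2 = -0.2425.
u_2 = c_2 + 0.2425·e_1 = (2.8824, -3.1765, -1.8824).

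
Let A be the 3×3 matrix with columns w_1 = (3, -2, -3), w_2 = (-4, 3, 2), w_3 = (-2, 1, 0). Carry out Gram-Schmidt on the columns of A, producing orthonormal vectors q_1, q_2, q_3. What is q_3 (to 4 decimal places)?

q_1 = w_1/‖w_1‖ = (3, -2, -3)/4.6904 = (0.6396, -0.4264, -0.6396).
r_{12} = q_1·w_2 = -5.1168.
u_2 = w_2 + 5.1168·q_1 = (-0.7273, 0.8182, -1.2727).
‖u_2‖ = 1.6787, so q_2 = (-0.4332, 0.4874, -0.7581).
r_{13} = q_1·w_3 = -1.7056; r_{23} = q_2·w_3 = 1.3538.
u_3 = w_3 + 1.7056·q_1 − 1.3538·q_2 = (-0.3226, -0.3871, -0.0645).
‖u_3‖ = 0.5080, so q_3 = (-0.6350, -0.7620, -0.1270).

q_3 = (-0.6350, -0.7620, -0.1270)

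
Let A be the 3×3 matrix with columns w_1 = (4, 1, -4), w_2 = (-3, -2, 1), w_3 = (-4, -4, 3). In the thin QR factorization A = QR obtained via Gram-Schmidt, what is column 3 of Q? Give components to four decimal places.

e_3 = (0.5959, -0.6810, 0.4256)

w_1 = (4, 1, -4); ‖w_1‖ = 5.7446, so e_1 = (0.6963, 0.1741, -0.6963).
e_1·w_2 = 0.6963·(-3) + 0.1741·(-2) + (-0.6963)·1 = -3.1334.
u_2 = w_2 + 3.1334·e_1 = (-0.8182, -1.4545, -1.1818).
‖u_2‖ = 2.0449, so e_2 = (-0.4001, -0.7113, -0.5779).
e_1·w_3 = 0.6963·(-4) + 0.1741·(-4) + (-0.6963)·3 = -5.5705; e_2·w_3 = (-0.4001)·(-4) + (-0.7113)·(-4) + (-0.5779)·3 = 2.7118.
u_3 = w_3 + 5.5705·e_1 − 2.7118·e_2 = (0.9638, -1.1014, 0.6884).
‖u_3‖ = 1.6174, so e_3 = (0.5959, -0.6810, 0.4256).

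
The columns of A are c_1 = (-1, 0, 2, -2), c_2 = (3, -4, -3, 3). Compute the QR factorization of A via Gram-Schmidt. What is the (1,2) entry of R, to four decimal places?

e_1 = c_1/‖c_1‖ = (-1, 0, 2, -2)/3.0000 = (-0.3333, 0.0000, 0.6667, -0.6667).
r_{12} = e_1·c_2 = -5.0000.

r_{12} = -5.0000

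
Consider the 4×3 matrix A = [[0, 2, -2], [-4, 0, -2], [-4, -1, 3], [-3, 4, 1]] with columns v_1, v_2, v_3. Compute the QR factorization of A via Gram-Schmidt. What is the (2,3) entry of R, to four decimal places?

r_{23} = -0.9902

v_1 = (0, -4, -4, -3); ‖v_1‖ = 6.4031, so e_1 = (0.0000, -0.6247, -0.6247, -0.4685).
e_1·v_2 = 0.0000·2 + (-0.6247)·0 + (-0.6247)·(-1) + (-0.4685)·4 = -1.2494.
u_2 = v_2 + 1.2494·e_1 = (2.0000, -0.7805, -1.7805, 3.4146).
‖u_2‖ = 4.4090, so e_2 = (0.4536, -0.1770, -0.4038, 0.7745).
r_{23} = e_2·v_3 = -0.9902.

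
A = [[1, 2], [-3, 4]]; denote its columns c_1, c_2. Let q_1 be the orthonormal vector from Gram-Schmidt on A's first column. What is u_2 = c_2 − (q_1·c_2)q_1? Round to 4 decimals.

u_2 = (3.0000, 1.0000)

q_1 = c_1/‖c_1‖ = (1, -3)/3.1623 = (0.3162, -0.9487).
r_{12} = q_1·c_2 = -3.1623.
u_2 = c_2 + 3.1623·q_1 = (3.0000, 1.0000).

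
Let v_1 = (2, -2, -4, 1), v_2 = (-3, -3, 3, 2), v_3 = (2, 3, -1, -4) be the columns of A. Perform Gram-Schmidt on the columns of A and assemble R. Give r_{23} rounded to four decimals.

r_{23} = -5.1577

e_1 = v_1/‖v_1‖ = (2, -2, -4, 1)/5.0000 = (0.4000, -0.4000, -0.8000, 0.2000).
r_{12} = e_1·v_2 = -2.0000.
u_2 = v_2 + 2.0000·e_1 = (-2.2000, -3.8000, 1.4000, 2.4000).
‖u_2‖ = 5.1962, so e_2 = (-0.4234, -0.7313, 0.2694, 0.4619).
r_{23} = e_2·v_3 = -5.1577.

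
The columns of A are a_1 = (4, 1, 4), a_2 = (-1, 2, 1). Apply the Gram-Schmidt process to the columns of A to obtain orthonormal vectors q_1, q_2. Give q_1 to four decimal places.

q_1 = (0.6963, 0.1741, 0.6963)

a_1 = (4, 1, 4); ‖a_1‖ = 5.7446, so q_1 = (0.6963, 0.1741, 0.6963).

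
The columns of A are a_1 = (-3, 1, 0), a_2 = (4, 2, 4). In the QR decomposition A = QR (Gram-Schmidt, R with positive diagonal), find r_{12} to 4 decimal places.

a_1 = (-3, 1, 0); ‖a_1‖ = 3.1623, so e_1 = (-0.9487, 0.3162, 0.0000).
r_{12} = e_1·a_2 = -3.1623.

r_{12} = -3.1623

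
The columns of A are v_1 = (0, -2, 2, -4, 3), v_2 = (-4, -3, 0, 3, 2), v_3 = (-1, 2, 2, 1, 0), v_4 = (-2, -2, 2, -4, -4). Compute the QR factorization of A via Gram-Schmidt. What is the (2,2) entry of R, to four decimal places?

v_1 = (0, -2, 2, -4, 3); ‖v_1‖ = 5.7446, so e_1 = (0.0000, -0.3482, 0.3482, -0.6963, 0.5222).
e_1·v_2 = 0.0000·(-4) + (-0.3482)·(-3) + 0.3482·0 + (-0.6963)·3 + 0.5222·2 = 0.0000.
u_2 = v_2 + 0.0000·e_1 = (-4.0000, -3.0000, 0.0000, 3.0000, 2.0000).
r_{22} = ‖u_2‖ = 6.1644.

r_{22} = 6.1644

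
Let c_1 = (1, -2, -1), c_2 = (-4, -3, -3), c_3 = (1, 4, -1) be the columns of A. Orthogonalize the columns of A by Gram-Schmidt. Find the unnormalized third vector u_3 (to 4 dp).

c_1 = (1, -2, -1); ‖c_1‖ = 2.4495, so q_1 = (0.4082, -0.8165, -0.4082).
q_1·c_2 = 0.4082·(-4) + (-0.8165)·(-3) + (-0.4082)·(-3) = 2.0412.
u_2 = c_2 − 2.0412·q_1 = (-4.8333, -1.3333, -2.1667).
‖u_2‖ = 5.4620, so q_2 = (-0.8849, -0.2441, -0.3967).
q_1·c_3 = 0.4082·1 + (-0.8165)·4 + (-0.4082)·(-1) = -2.4495; q_2·c_3 = (-0.8849)·1 + (-0.2441)·4 + (-0.3967)·(-1) = -1.4647.
u_3 = c_3 + 2.4495·q_1 + 1.4647·q_2 = (0.7039, 1.6425, -2.5810).

u_3 = (0.7039, 1.6425, -2.5810)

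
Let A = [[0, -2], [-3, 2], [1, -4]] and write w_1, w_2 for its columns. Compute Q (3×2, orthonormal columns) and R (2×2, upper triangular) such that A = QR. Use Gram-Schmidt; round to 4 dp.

w_1 = (0, -3, 1); ‖w_1‖ = 3.1623, so e_1 = (0.0000, -0.9487, 0.3162).
e_1·w_2 = 0.0000·(-2) + (-0.9487)·2 + 0.3162·(-4) = -3.1623.
u_2 = w_2 + 3.1623·e_1 = (-2.0000, -1.0000, -3.0000).
‖u_2‖ = 3.7417, so e_2 = (-0.5345, -0.2673, -0.8018).

Q = [[0.0000, -0.5345], [-0.9487, -0.2673], [0.3162, -0.8018]], R = [[3.1623, -3.1623], [0.0000, 3.7417]]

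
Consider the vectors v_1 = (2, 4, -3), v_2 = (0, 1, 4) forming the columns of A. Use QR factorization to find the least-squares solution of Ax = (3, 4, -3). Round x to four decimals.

v_1 = (2, 4, -3); ‖v_1‖ = 5.3852, so q_1 = (0.3714, 0.7428, -0.5571).
q_1·v_2 = 0.3714·0 + 0.7428·1 + (-0.5571)·4 = -1.4856.
u_2 = v_2 + 1.4856·q_1 = (0.5517, 2.1034, 3.1724).
‖u_2‖ = 3.8462, so q_2 = (0.1434, 0.5469, 0.8248).
Qᵀb = (5.7566, 0.1434).
Back-substitute: x_2 = 0.1434/3.8462 = 0.0373.
x_1 = (5.7566 + 1.4856·0.0373)/5.3852 = 1.0793.

x = (1.0793, 0.0373)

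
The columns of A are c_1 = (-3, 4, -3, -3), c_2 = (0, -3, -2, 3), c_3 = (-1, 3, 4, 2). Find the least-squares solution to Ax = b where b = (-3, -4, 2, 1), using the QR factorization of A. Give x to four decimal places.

c_1 = (-3, 4, -3, -3); ‖c_1‖ = 6.5574, so q_1 = (-0.4575, 0.6100, -0.4575, -0.4575).
q_1·c_2 = (-0.4575)·0 + 0.6100·(-3) + (-0.4575)·(-2) + (-0.4575)·3 = -2.2875.
u_2 = c_2 + 2.2875·q_1 = (-1.0465, -1.6047, -3.0465, 1.9535).
‖u_2‖ = 4.0948, so q_2 = (-0.2556, -0.3919, -0.7440, 0.4771).
q_1·c_3 = (-0.4575)·(-1) + 0.6100·3 + (-0.4575)·4 + (-0.4575)·2 = -0.4575; q_2·c_3 = (-0.2556)·(-1) + (-0.3919)·3 + (-0.7440)·4 + 0.4771·2 = -2.9419.
u_3 = c_3 + 0.4575·q_1 + 2.9419·q_2 = (-1.9612, 2.1262, 1.6019, 3.1942).
‖u_3‖ = 4.5974, so q_3 = (-0.4266, 0.4625, 0.3484, 0.6948).
Qᵀb = (-2.4400, 1.3233, 0.8215).
Back-substitute: x_3 = 0.8215/4.5974 = 0.1787.
x_2 = (1.3233 + 2.9419·0.1787)/4.0948 = 0.4515.
x_1 = (-2.4400 + 2.2875·0.4515 + 0.4575·0.1787)/6.5574 = -0.2021.

x = (-0.2021, 0.4515, 0.1787)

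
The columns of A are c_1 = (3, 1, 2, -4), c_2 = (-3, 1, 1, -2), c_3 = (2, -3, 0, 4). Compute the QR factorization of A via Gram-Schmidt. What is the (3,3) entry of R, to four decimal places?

c_1 = (3, 1, 2, -4); ‖c_1‖ = 5.4772, so q_1 = (0.5477, 0.1826, 0.3651, -0.7303).
q_1·c_2 = 0.5477·(-3) + 0.1826·1 + 0.3651·1 + (-0.7303)·(-2) = 0.3651.
u_2 = c_2 − 0.3651·q_1 = (-3.2000, 0.9333, 0.8667, -1.7333).
‖u_2‖ = 3.8557, so q_2 = (-0.8299, 0.2421, 0.2248, -0.4495).
q_1·c_3 = 0.5477·2 + 0.1826·(-3) + 0.3651·0 + (-0.7303)·4 = -2.3735; q_2·c_3 = (-0.8299)·2 + 0.2421·(-3) + 0.2248·0 + (-0.4495)·4 = -4.1842.
u_3 = c_3 + 2.3735·q_1 + 4.1842·q_2 = (-0.1726, -1.5538, 1.8072, 0.3857).
r_{33} = ‖u_3‖ = 2.4205.

r_{33} = 2.4205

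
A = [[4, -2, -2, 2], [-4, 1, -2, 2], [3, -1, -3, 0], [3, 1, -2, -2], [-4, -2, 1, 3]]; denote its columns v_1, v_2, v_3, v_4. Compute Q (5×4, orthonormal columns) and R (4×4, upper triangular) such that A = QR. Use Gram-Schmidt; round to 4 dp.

Q = [[0.4924, -0.5359, -0.2148, 0.6327], [-0.4924, 0.2310, -0.7726, 0.3256], [0.3693, -0.2495, -0.5283, -0.5691], [0.3693, 0.3603, -0.2754, -0.2633], [-0.4924, -0.6837, -0.0450, -0.3171]], R = [[8.1240, -0.4924, -2.3387, -2.2156], [0.0000, 3.2799, -0.0462, -3.3815], [0.0000, 0.0000, 4.0655, -1.5590], [0.0000, 0.0000, 0.0000, 1.4919]]

q_1 = v_1/‖v_1‖ = (4, -4, 3, 3, -4)/8.1240 = (0.4924, -0.4924, 0.3693, 0.3693, -0.4924).
r_{12} = q_1·v_2 = -0.4924.
u_2 = v_2 + 0.4924·q_1 = (-1.7576, 0.7576, -0.8182, 1.1818, -2.2424).
‖u_2‖ = 3.2799, so q_2 = (-0.5359, 0.2310, -0.2495, 0.3603, -0.6837).
r_{13} = q_1·v_3 = -2.3387; r_{23} = q_2·v_3 = -0.0462.
u_3 = v_3 + 2.3387·q_1 + 0.0462·q_2 = (-0.8732, -3.1408, -2.1479, -1.1197, -0.1831).
‖u_3‖ = 4.0655, so q_3 = (-0.2148, -0.7726, -0.5283, -0.2754, -0.0450).
r_{14} = q_1·v_4 = -2.2156; r_{24} = q_2·v_4 = -3.3815; r_{34} = q_3·v_4 = -1.5590.
u_4 = v_4 + 2.2156·q_1 + 3.3815·q_2 + 1.5590·q_3 = (0.9440, 0.4857, -0.8490, -0.3928, -0.4730).
‖u_4‖ = 1.4919, so q_4 = (0.6327, 0.3256, -0.5691, -0.2633, -0.3171).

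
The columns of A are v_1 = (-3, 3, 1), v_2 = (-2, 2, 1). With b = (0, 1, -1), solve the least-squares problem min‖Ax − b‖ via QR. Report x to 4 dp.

x = (2.5000, -3.5000)

v_1 = (-3, 3, 1); ‖v_1‖ = 4.3589, so q_1 = (-0.6882, 0.6882, 0.2294).
q_1·v_2 = (-0.6882)·(-2) + 0.6882·2 + 0.2294·1 = 2.9824.
u_2 = v_2 − 2.9824·q_1 = (0.0526, -0.0526, 0.3158).
‖u_2‖ = 0.3244, so q_2 = (0.1622, -0.1622, 0.9733).
Qᵀb = (0.4588, -1.1355).
Back-substitute: x_2 = -1.1355/0.3244 = -3.5000.
x_1 = (0.4588 − 2.9824·(-3.5000))/4.3589 = 2.5000.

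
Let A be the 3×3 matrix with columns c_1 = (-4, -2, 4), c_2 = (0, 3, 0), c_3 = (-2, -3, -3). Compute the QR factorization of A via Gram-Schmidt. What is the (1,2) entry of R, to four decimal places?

r_{12} = -1.0000

c_1 = (-4, -2, 4); ‖c_1‖ = 6.0000, so q_1 = (-0.6667, -0.3333, 0.6667).
r_{12} = q_1·c_2 = -1.0000.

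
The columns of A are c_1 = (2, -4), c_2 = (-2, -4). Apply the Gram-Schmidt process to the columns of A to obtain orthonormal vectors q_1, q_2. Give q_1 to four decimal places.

q_1 = (0.4472, -0.8944)

q_1 = c_1/‖c_1‖ = (2, -4)/4.4721 = (0.4472, -0.8944).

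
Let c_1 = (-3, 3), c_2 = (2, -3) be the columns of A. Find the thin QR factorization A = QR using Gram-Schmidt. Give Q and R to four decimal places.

c_1 = (-3, 3); ‖c_1‖ = 4.2426, so q_1 = (-0.7071, 0.7071).
q_1·c_2 = (-0.7071)·2 + 0.7071·(-3) = -3.5355.
u_2 = c_2 + 3.5355·q_1 = (-0.5000, -0.5000).
‖u_2‖ = 0.7071, so q_2 = (-0.7071, -0.7071).

Q = [[-0.7071, -0.7071], [0.7071, -0.7071]], R = [[4.2426, -3.5355], [0.0000, 0.7071]]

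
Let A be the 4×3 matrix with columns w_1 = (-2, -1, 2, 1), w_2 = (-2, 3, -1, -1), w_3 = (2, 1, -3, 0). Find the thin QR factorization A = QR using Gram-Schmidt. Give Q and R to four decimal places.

Q = [[-0.6325, -0.6281, -0.1691], [-0.3162, 0.7328, -0.0448], [0.6325, -0.1570, -0.5868], [0.3162, -0.2094, 0.7906]], R = [[3.1623, -0.6325, -3.4785], [0.0000, 3.8210, -0.0523], [0.0000, 0.0000, 1.3774]]

w_1 = (-2, -1, 2, 1); ‖w_1‖ = 3.1623, so e_1 = (-0.6325, -0.3162, 0.6325, 0.3162).
e_1·w_2 = (-0.6325)·(-2) + (-0.3162)·3 + 0.6325·(-1) + 0.3162·(-1) = -0.6325.
u_2 = w_2 + 0.6325·e_1 = (-2.4000, 2.8000, -0.6000, -0.8000).
‖u_2‖ = 3.8210, so e_2 = (-0.6281, 0.7328, -0.1570, -0.2094).
e_1·w_3 = (-0.6325)·2 + (-0.3162)·1 + 0.6325·(-3) + 0.3162·0 = -3.4785; e_2·w_3 = (-0.6281)·2 + 0.7328·1 + (-0.1570)·(-3) + (-0.2094)·0 = -0.0523.
u_3 = w_3 + 3.4785·e_1 + 0.0523·e_2 = (-0.2329, -0.0616, -0.8082, 1.0890).
‖u_3‖ = 1.3774, so e_3 = (-0.1691, -0.0448, -0.5868, 0.7906).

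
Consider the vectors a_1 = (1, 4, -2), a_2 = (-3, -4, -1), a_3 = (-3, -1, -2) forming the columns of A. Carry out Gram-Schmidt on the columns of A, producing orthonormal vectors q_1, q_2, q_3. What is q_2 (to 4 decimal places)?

q_2 = (-0.6262, -0.2178, -0.7487)

q_1 = a_1/‖a_1‖ = (1, 4, -2)/4.5826 = (0.2182, 0.8729, -0.4364).
r_{12} = q_1·a_2 = -3.7097.
u_2 = a_2 + 3.7097·q_1 = (-2.1905, -0.7619, -2.6190).
‖u_2‖ = 3.4983, so q_2 = (-0.6262, -0.2178, -0.7487).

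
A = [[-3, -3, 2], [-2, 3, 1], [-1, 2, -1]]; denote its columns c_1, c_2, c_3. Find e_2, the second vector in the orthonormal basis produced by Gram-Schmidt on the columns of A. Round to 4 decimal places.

c_1 = (-3, -2, -1); ‖c_1‖ = 3.7417, so e_1 = (-0.8018, -0.5345, -0.2673).
e_1·c_2 = (-0.8018)·(-3) + (-0.5345)·3 + (-0.2673)·2 = 0.2673.
u_2 = c_2 − 0.2673·e_1 = (-2.7857, 3.1429, 2.0714).
‖u_2‖ = 4.6828, so e_2 = (-0.5949, 0.6711, 0.4423).

e_2 = (-0.5949, 0.6711, 0.4423)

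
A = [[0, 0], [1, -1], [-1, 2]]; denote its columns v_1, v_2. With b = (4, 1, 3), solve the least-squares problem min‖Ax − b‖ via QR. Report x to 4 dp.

e_1 = v_1/‖v_1‖ = (0, 1, -1)/1.4142 = (0.0000, 0.7071, -0.7071).
r_{12} = e_1·v_2 = -2.1213.
u_2 = v_2 + 2.1213·e_1 = (0.0000, 0.5000, 0.5000).
‖u_2‖ = 0.7071, so e_2 = (0.0000, 0.7071, 0.7071).
Qᵀb = (-1.4142, 2.8284).
Back-substitute: x_2 = 2.8284/0.7071 = 4.0000.
x_1 = (-1.4142 + 2.1213·4.0000)/1.4142 = 5.0000.

x = (5.0000, 4.0000)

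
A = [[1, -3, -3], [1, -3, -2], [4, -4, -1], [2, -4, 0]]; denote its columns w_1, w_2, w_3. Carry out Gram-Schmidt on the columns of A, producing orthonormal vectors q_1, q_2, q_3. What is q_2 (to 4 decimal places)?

q_2 = (-0.5427, -0.5427, 0.4824, -0.4221)

q_1 = w_1/‖w_1‖ = (1, 1, 4, 2)/4.6904 = (0.2132, 0.2132, 0.8528, 0.4264).
r_{12} = q_1·w_2 = -6.3960.
u_2 = w_2 + 6.3960·q_1 = (-1.6364, -1.6364, 1.4545, -1.2727).
‖u_2‖ = 3.0151, so q_2 = (-0.5427, -0.5427, 0.4824, -0.4221).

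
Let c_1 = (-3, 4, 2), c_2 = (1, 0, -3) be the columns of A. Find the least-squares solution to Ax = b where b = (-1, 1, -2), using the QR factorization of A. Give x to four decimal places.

c_1 = (-3, 4, 2); ‖c_1‖ = 5.3852, so q_1 = (-0.5571, 0.7428, 0.3714).
q_1·c_2 = (-0.5571)·1 + 0.7428·0 + 0.3714·(-3) = -1.6713.
u_2 = c_2 + 1.6713·q_1 = (0.0690, 1.2414, -2.3793).
‖u_2‖ = 2.6846, so q_2 = (0.0257, 0.4624, -0.8863).
Qᵀb = (0.5571, 2.2093).
Back-substitute: x_2 = 2.2093/2.6846 = 0.8230.
x_1 = (0.5571 + 1.6713·0.8230)/5.3852 = 0.3589.

x = (0.3589, 0.8230)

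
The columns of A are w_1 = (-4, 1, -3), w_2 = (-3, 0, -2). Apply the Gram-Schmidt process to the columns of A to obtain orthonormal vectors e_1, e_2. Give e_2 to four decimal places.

e_2 = (-0.3145, -0.9435, 0.1048)

w_1 = (-4, 1, -3); ‖w_1‖ = 5.0990, so e_1 = (-0.7845, 0.1961, -0.5883).
e_1·w_2 = (-0.7845)·(-3) + 0.1961·0 + (-0.5883)·(-2) = 3.5301.
u_2 = w_2 − 3.5301·e_1 = (-0.2308, -0.6923, 0.0769).
‖u_2‖ = 0.7338, so e_2 = (-0.3145, -0.9435, 0.1048).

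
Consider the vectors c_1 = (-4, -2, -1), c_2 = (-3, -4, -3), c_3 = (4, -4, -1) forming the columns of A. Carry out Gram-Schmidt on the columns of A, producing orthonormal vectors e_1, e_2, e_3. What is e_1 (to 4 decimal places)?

e_1 = (-0.8729, -0.4364, -0.2182)

e_1 = c_1/‖c_1‖ = (-4, -2, -1)/4.5826 = (-0.8729, -0.4364, -0.2182).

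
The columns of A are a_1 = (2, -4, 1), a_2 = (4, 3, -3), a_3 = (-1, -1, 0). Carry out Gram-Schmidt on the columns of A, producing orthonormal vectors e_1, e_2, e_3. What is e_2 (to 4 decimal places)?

e_1 = a_1/‖a_1‖ = (2, -4, 1)/4.5826 = (0.4364, -0.8729, 0.2182).
r_{12} = e_1·a_2 = -1.5275.
u_2 = a_2 + 1.5275·e_1 = (4.6667, 1.6667, -2.6667).
‖u_2‖ = 5.6273, so e_2 = (0.8293, 0.2962, -0.4739).

e_2 = (0.8293, 0.2962, -0.4739)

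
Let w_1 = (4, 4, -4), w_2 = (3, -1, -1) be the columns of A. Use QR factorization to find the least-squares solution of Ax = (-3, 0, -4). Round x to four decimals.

x = (0.2708, -0.7500)

w_1 = (4, 4, -4); ‖w_1‖ = 6.9282, so q_1 = (0.5774, 0.5774, -0.5774).
q_1·w_2 = 0.5774·3 + 0.5774·(-1) + (-0.5774)·(-1) = 1.7321.
u_2 = w_2 − 1.7321·q_1 = (2.0000, -2.0000, 0.0000).
‖u_2‖ = 2.8284, so q_2 = (0.7071, -0.7071, 0.0000).
Qᵀb = (0.5774, -2.1213).
Back-substitute: x_2 = -2.1213/2.8284 = -0.7500.
x_1 = (0.5774 − 1.7321·(-0.7500))/6.9282 = 0.2708.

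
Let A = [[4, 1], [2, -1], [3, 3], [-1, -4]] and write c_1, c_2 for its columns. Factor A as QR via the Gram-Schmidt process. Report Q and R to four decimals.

Q = [[0.7303, -0.2265], [0.3651, -0.4529], [0.5477, 0.3397], [-0.1826, -0.7926]], R = [[5.4772, 2.7386], [0.0000, 4.4159]]

c_1 = (4, 2, 3, -1); ‖c_1‖ = 5.4772, so e_1 = (0.7303, 0.3651, 0.5477, -0.1826).
e_1·c_2 = 0.7303·1 + 0.3651·(-1) + 0.5477·3 + (-0.1826)·(-4) = 2.7386.
u_2 = c_2 − 2.7386·e_1 = (-1.0000, -2.0000, 1.5000, -3.5000).
‖u_2‖ = 4.4159, so e_2 = (-0.2265, -0.4529, 0.3397, -0.7926).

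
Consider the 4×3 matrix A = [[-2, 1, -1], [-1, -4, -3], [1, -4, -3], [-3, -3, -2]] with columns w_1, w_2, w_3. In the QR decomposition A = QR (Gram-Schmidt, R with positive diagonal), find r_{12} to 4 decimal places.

r_{12} = 1.8074

w_1 = (-2, -1, 1, -3); ‖w_1‖ = 3.8730, so q_1 = (-0.5164, -0.2582, 0.2582, -0.7746).
r_{12} = q_1·w_2 = 1.8074.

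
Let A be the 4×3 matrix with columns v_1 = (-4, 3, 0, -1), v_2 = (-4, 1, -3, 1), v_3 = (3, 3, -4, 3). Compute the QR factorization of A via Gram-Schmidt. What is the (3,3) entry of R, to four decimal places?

v_1 = (-4, 3, 0, -1); ‖v_1‖ = 5.0990, so e_1 = (-0.7845, 0.5883, 0.0000, -0.1961).
e_1·v_2 = (-0.7845)·(-4) + 0.5883·1 + 0.0000·(-3) + (-0.1961)·1 = 3.5301.
u_2 = v_2 − 3.5301·e_1 = (-1.2308, -1.0769, -3.0000, 1.6923).
‖u_2‖ = 3.8129, so e_2 = (-0.3228, -0.2824, -0.7868, 0.4438).
e_1·v_3 = (-0.7845)·3 + 0.5883·3 + 0.0000·(-4) + (-0.1961)·3 = -1.1767; e_2·v_3 = (-0.3228)·3 + (-0.2824)·3 + (-0.7868)·(-4) + 0.4438·3 = 2.6630.
u_3 = v_3 + 1.1767·e_1 − 2.6630·e_2 = (2.9365, 4.4444, -1.9048, 1.5873).
r_{33} = ‖u_3‖ = 5.8757.

r_{33} = 5.8757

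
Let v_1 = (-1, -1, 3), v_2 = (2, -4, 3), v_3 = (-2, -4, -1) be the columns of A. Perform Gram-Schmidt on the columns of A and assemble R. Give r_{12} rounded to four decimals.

v_1 = (-1, -1, 3); ‖v_1‖ = 3.3166, so e_1 = (-0.3015, -0.3015, 0.9045).
r_{12} = e_1·v_2 = 3.3166.

r_{12} = 3.3166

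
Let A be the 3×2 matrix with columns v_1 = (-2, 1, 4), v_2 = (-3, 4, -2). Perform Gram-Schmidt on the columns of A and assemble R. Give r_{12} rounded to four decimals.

r_{12} = 0.4364

v_1 = (-2, 1, 4); ‖v_1‖ = 4.5826, so q_1 = (-0.4364, 0.2182, 0.8729).
r_{12} = q_1·v_2 = 0.4364.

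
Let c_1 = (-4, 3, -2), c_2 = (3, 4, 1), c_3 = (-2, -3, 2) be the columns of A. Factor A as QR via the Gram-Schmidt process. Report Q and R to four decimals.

c_1 = (-4, 3, -2); ‖c_1‖ = 5.3852, so q_1 = (-0.7428, 0.5571, -0.3714).
q_1·c_2 = (-0.7428)·3 + 0.5571·4 + (-0.3714)·1 = -0.3714.
u_2 = c_2 + 0.3714·q_1 = (2.7241, 4.2069, 0.8621).
‖u_2‖ = 5.0855, so q_2 = (0.5357, 0.8272, 0.1695).
q_1·c_3 = (-0.7428)·(-2) + 0.5571·(-3) + (-0.3714)·2 = -0.9285; q_2·c_3 = 0.5357·(-2) + 0.8272·(-3) + 0.1695·2 = -3.2140.
u_3 = c_3 + 0.9285·q_1 + 3.2140·q_2 = (-0.9680, 0.1760, 2.2000).
‖u_3‖ = 2.4100, so q_3 = (-0.4017, 0.0730, 0.9129).

Q = [[-0.7428, 0.5357, -0.4017], [0.5571, 0.8272, 0.0730], [-0.3714, 0.1695, 0.9129]], R = [[5.3852, -0.3714, -0.9285], [0.0000, 5.0855, -3.2140], [0.0000, 0.0000, 2.4100]]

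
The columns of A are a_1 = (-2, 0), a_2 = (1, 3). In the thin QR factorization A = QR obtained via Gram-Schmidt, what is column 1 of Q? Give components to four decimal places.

a_1 = (-2, 0); ‖a_1‖ = 2.0000, so e_1 = (-1.0000, 0.0000).

e_1 = (-1.0000, 0.0000)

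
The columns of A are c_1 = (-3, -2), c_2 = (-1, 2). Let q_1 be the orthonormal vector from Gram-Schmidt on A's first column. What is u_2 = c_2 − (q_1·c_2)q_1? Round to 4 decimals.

c_1 = (-3, -2); ‖c_1‖ = 3.6056, so q_1 = (-0.8321, -0.5547).
q_1·c_2 = (-0.8321)·(-1) + (-0.5547)·2 = -0.2774.
u_2 = c_2 + 0.2774·q_1 = (-1.2308, 1.8462).

u_2 = (-1.2308, 1.8462)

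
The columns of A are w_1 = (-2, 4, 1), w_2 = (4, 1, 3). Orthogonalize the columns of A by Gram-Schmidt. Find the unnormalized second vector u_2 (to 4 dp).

u_2 = (3.9048, 1.1905, 3.0476)

w_1 = (-2, 4, 1); ‖w_1‖ = 4.5826, so q_1 = (-0.4364, 0.8729, 0.2182).
q_1·w_2 = (-0.4364)·4 + 0.8729·1 + 0.2182·3 = -0.2182.
u_2 = w_2 + 0.2182·q_1 = (3.9048, 1.1905, 3.0476).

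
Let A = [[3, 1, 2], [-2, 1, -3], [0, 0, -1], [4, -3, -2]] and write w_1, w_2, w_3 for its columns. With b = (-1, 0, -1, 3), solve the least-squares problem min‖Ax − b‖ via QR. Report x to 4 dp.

w_1 = (3, -2, 0, 4); ‖w_1‖ = 5.3852, so q_1 = (0.5571, -0.3714, 0.0000, 0.7428).
q_1·w_2 = 0.5571·1 + (-0.3714)·1 + 0.0000·0 + 0.7428·(-3) = -2.0426.
u_2 = w_2 + 2.0426·q_1 = (2.1379, 0.2414, 0.0000, -1.4828).
‖u_2‖ = 2.6130, so q_2 = (0.8182, 0.0924, 0.0000, -0.5675).
q_1·w_3 = 0.5571·2 + (-0.3714)·(-3) + 0.0000·(-1) + 0.7428·(-2) = 0.7428; q_2·w_3 = 0.8182·2 + 0.0924·(-3) + 0.0000·(-1) + (-0.5675)·(-2) = 2.4942.
u_3 = w_3 − 0.7428·q_1 − 2.4942·q_2 = (-0.4545, -2.9545, -1.0000, -1.1364).
‖u_3‖ = 3.3507, so q_3 = (-0.1357, -0.8818, -0.2984, -0.3391).
Qᵀb = (1.6713, -2.5206, -0.5833).
Back-substitute: x_3 = -0.5833/3.3507 = -0.1741.
x_2 = (-2.5206 − 2.4942·(-0.1741))/2.6130 = -0.7985.
x_1 = (1.6713 + 2.0426·(-0.7985) − 0.7428·(-0.1741))/5.3852 = 0.0315.

x = (0.0315, -0.7985, -0.1741)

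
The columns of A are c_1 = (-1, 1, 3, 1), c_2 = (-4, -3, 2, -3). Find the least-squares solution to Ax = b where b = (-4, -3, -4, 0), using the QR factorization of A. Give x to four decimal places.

x = (-1.1045, 0.5636)

c_1 = (-1, 1, 3, 1); ‖c_1‖ = 3.4641, so q_1 = (-0.2887, 0.2887, 0.8660, 0.2887).
q_1·c_2 = (-0.2887)·(-4) + 0.2887·(-3) + 0.8660·2 + 0.2887·(-3) = 1.1547.
u_2 = c_2 − 1.1547·q_1 = (-3.6667, -3.3333, 1.0000, -3.3333).
‖u_2‖ = 6.0553, so q_2 = (-0.6055, -0.5505, 0.1651, -0.5505).
Qᵀb = (-3.1754, 3.4130).
Back-substitute: x_2 = 3.4130/6.0553 = 0.5636.
x_1 = (-3.1754 − 1.1547·0.5636)/3.4641 = -1.1045.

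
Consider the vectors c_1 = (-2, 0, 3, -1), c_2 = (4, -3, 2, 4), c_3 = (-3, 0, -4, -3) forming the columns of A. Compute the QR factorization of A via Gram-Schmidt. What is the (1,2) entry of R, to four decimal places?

c_1 = (-2, 0, 3, -1); ‖c_1‖ = 3.7417, so q_1 = (-0.5345, 0.0000, 0.8018, -0.2673).
r_{12} = q_1·c_2 = -1.6036.

r_{12} = -1.6036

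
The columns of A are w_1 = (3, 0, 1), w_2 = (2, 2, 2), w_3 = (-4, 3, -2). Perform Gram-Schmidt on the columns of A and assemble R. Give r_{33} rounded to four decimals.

r_{33} = 2.1381

q_1 = w_1/‖w_1‖ = (3, 0, 1)/3.1623 = (0.9487, 0.0000, 0.3162).
r_{12} = q_1·w_2 = 2.5298.
u_2 = w_2 − 2.5298·q_1 = (-0.4000, 2.0000, 1.2000).
‖u_2‖ = 2.3664, so q_2 = (-0.1690, 0.8452, 0.5071).
r_{13} = q_1·w_3 = -4.4272; r_{23} = q_2·w_3 = 2.1974.
u_3 = w_3 + 4.4272·q_1 − 2.1974·q_2 = (0.5714, 1.1429, -1.7143).
r_{33} = ‖u_3‖ = 2.1381.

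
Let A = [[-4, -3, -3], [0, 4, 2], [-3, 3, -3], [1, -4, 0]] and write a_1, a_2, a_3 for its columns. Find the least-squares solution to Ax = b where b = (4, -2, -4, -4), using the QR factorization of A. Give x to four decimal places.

x = (-1.5671, -0.5963, 1.5309)

q_1 = a_1/‖a_1‖ = (-4, 0, -3, 1)/5.0990 = (-0.7845, 0.0000, -0.5883, 0.1961).
r_{12} = q_1·a_2 = -0.1961.
u_2 = a_2 + 0.1961·q_1 = (-3.1538, 4.0000, 2.8846, -3.9615).
‖u_2‖ = 7.0683, so q_2 = (-0.4462, 0.5659, 0.4081, -0.5605).
r_{13} = q_1·a_3 = 4.1184; r_{23} = q_2·a_3 = 1.2461.
u_3 = a_3 − 4.1184·q_1 − 1.2461·q_2 = (0.7868, 1.2948, -1.0855, -0.1093).
‖u_3‖ = 1.8670, so q_3 = (0.4214, 0.6935, -0.5814, -0.0586).
Qᵀb = (-1.5689, -2.3071, 2.8583).
Back-substitute: x_3 = 2.8583/1.8670 = 1.5309.
x_2 = (-2.3071 − 1.2461·1.5309)/7.0683 = -0.5963.
x_1 = (-1.5689 + 0.1961·(-0.5963) − 4.1184·1.5309)/5.0990 = -1.5671.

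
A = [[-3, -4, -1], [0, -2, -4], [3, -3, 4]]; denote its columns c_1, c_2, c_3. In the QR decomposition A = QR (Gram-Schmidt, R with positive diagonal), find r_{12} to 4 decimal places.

c_1 = (-3, 0, 3); ‖c_1‖ = 4.2426, so q_1 = (-0.7071, 0.0000, 0.7071).
r_{12} = q_1·c_2 = 0.7071.

r_{12} = 0.7071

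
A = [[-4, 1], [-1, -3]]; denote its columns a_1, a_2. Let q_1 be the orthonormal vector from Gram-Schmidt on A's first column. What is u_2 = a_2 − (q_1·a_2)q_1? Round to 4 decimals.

a_1 = (-4, -1); ‖a_1‖ = 4.1231, so q_1 = (-0.9701, -0.2425).
q_1·a_2 = (-0.9701)·1 + (-0.2425)·(-3) = -0.2425.
u_2 = a_2 + 0.2425·q_1 = (0.7647, -3.0588).

u_2 = (0.7647, -3.0588)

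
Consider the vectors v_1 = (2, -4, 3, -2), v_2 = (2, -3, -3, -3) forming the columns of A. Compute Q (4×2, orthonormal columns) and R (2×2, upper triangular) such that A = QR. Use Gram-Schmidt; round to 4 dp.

Q = [[0.3482, 0.2383], [-0.6963, -0.2800], [0.5222, -0.8220], [-0.3482, -0.4348]], R = [[5.7446, 2.2630], [0.0000, 5.0871]]

q_1 = v_1/‖v_1‖ = (2, -4, 3, -2)/5.7446 = (0.3482, -0.6963, 0.5222, -0.3482).
r_{12} = q_1·v_2 = 2.2630.
u_2 = v_2 − 2.2630·q_1 = (1.2121, -1.4242, -4.1818, -2.2121).
‖u_2‖ = 5.0871, so q_2 = (0.2383, -0.2800, -0.8220, -0.4348).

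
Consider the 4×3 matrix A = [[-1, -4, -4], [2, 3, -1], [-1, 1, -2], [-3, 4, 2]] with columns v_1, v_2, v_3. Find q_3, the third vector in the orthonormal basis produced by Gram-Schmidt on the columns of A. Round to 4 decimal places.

v_1 = (-1, 2, -1, -3); ‖v_1‖ = 3.8730, so q_1 = (-0.2582, 0.5164, -0.2582, -0.7746).
q_1·v_2 = (-0.2582)·(-4) + 0.5164·3 + (-0.2582)·1 + (-0.7746)·4 = -0.7746.
u_2 = v_2 + 0.7746·q_1 = (-4.2000, 3.4000, 0.8000, 3.4000).
‖u_2‖ = 6.4343, so q_2 = (-0.6528, 0.5284, 0.1243, 0.5284).
q_1·v_3 = (-0.2582)·(-4) + 0.5164·(-1) + (-0.2582)·(-2) + (-0.7746)·2 = -0.5164; q_2·v_3 = (-0.6528)·(-4) + 0.5284·(-1) + 0.1243·(-2) + 0.5284·2 = 2.8908.
u_3 = v_3 + 0.5164·q_1 − 2.8908·q_2 = (-2.2464, -2.2609, -2.4928, 0.0725).
‖u_3‖ = 4.0468, so q_3 = (-0.5551, -0.5587, -0.6160, 0.0179).

q_3 = (-0.5551, -0.5587, -0.6160, 0.0179)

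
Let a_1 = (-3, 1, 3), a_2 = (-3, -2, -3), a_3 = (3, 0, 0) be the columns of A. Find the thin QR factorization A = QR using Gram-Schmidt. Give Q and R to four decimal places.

Q = [[-0.6882, -0.7103, 0.1474], [0.2294, -0.4059, -0.8847], [0.6882, -0.5750, 0.4423]], R = [[4.3589, -0.4588, -2.0647], [0.0000, 4.6679, -2.1310], [0.0000, 0.0000, 0.4423]]

a_1 = (-3, 1, 3); ‖a_1‖ = 4.3589, so q_1 = (-0.6882, 0.2294, 0.6882).
q_1·a_2 = (-0.6882)·(-3) + 0.2294·(-2) + 0.6882·(-3) = -0.4588.
u_2 = a_2 + 0.4588·q_1 = (-3.3158, -1.8947, -2.6842).
‖u_2‖ = 4.6679, so q_2 = (-0.7103, -0.4059, -0.5750).
q_1·a_3 = (-0.6882)·3 + 0.2294·0 + 0.6882·0 = -2.0647; q_2·a_3 = (-0.7103)·3 + (-0.4059)·0 + (-0.5750)·0 = -2.1310.
u_3 = a_3 + 2.0647·q_1 + 2.1310·q_2 = (0.0652, -0.3913, 0.1957).
‖u_3‖ = 0.4423, so q_3 = (0.1474, -0.8847, 0.4423).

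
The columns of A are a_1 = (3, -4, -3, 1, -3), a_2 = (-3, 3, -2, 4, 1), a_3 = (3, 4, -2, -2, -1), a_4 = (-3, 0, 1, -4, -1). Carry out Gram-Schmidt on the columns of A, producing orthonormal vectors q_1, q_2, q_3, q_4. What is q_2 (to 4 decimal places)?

a_1 = (3, -4, -3, 1, -3); ‖a_1‖ = 6.6332, so q_1 = (0.4523, -0.6030, -0.4523, 0.1508, -0.4523).
q_1·a_2 = 0.4523·(-3) + (-0.6030)·3 + (-0.4523)·(-2) + 0.1508·4 + (-0.4523)·1 = -2.1106.
u_2 = a_2 + 2.1106·q_1 = (-2.0455, 1.7273, -2.9545, 4.3182, 0.0455).
‖u_2‖ = 5.8775, so q_2 = (-0.3480, 0.2939, -0.5027, 0.7347, 0.0077).

q_2 = (-0.3480, 0.2939, -0.5027, 0.7347, 0.0077)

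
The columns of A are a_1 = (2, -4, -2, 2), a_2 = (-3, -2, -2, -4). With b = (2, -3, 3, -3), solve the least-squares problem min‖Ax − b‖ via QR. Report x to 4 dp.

x = (0.1565, 0.1913)

a_1 = (2, -4, -2, 2); ‖a_1‖ = 5.2915, so q_1 = (0.3780, -0.7559, -0.3780, 0.3780).
q_1·a_2 = 0.3780·(-3) + (-0.7559)·(-2) + (-0.3780)·(-2) + 0.3780·(-4) = -0.3780.
u_2 = a_2 + 0.3780·q_1 = (-2.8571, -2.2857, -2.1429, -3.8571).
‖u_2‖ = 5.7321, so q_2 = (-0.4984, -0.3988, -0.3738, -0.6729).
Qᵀb = (0.7559, 1.0966).
Back-substitute: x_2 = 1.0966/5.7321 = 0.1913.
x_1 = (0.7559 + 0.3780·0.1913)/5.2915 = 0.1565.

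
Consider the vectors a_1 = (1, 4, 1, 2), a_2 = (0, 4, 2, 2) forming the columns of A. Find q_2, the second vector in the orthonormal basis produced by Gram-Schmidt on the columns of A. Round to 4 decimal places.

a_1 = (1, 4, 1, 2); ‖a_1‖ = 4.6904, so q_1 = (0.2132, 0.8528, 0.2132, 0.4264).
q_1·a_2 = 0.2132·0 + 0.8528·4 + 0.2132·2 + 0.4264·2 = 4.6904.
u_2 = a_2 − 4.6904·q_1 = (-1.0000, 0.0000, 1.0000, 0.0000).
‖u_2‖ = 1.4142, so q_2 = (-0.7071, 0.0000, 0.7071, 0.0000).

q_2 = (-0.7071, 0.0000, 0.7071, 0.0000)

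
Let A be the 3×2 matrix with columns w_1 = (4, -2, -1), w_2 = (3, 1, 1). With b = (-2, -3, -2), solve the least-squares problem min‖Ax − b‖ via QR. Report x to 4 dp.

x = (0.6600, -1.5400)

w_1 = (4, -2, -1); ‖w_1‖ = 4.5826, so e_1 = (0.8729, -0.4364, -0.2182).
e_1·w_2 = 0.8729·3 + (-0.4364)·1 + (-0.2182)·1 = 1.9640.
u_2 = w_2 − 1.9640·e_1 = (1.2857, 1.8571, 1.4286).
‖u_2‖ = 2.6726, so e_2 = (0.4811, 0.6949, 0.5345).
Qᵀb = (0.0000, -4.1158).
Back-substitute: x_2 = -4.1158/2.6726 = -1.5400.
x_1 = (0.0000 − 1.9640·(-1.5400))/4.5826 = 0.6600.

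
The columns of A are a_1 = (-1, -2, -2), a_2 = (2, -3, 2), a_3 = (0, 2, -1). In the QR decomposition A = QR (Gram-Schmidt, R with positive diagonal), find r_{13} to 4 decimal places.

r_{13} = -0.6667

e_1 = a_1/‖a_1‖ = (-1, -2, -2)/3.0000 = (-0.3333, -0.6667, -0.6667).
r_{13} = e_1·a_3 = -0.6667.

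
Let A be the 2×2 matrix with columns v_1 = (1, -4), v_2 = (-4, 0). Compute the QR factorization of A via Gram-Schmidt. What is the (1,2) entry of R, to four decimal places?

e_1 = v_1/‖v_1‖ = (1, -4)/4.1231 = (0.2425, -0.9701).
r_{12} = e_1·v_2 = -0.9701.

r_{12} = -0.9701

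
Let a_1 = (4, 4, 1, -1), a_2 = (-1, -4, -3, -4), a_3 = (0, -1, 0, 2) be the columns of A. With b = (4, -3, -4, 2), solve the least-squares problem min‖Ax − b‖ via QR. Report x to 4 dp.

a_1 = (4, 4, 1, -1); ‖a_1‖ = 5.8310, so e_1 = (0.6860, 0.6860, 0.1715, -0.1715).
e_1·a_2 = 0.6860·(-1) + 0.6860·(-4) + 0.1715·(-3) + (-0.1715)·(-4) = -3.2585.
u_2 = a_2 + 3.2585·e_1 = (1.2353, -1.7647, -2.4412, -4.5588).
‖u_2‖ = 5.6020, so e_2 = (0.2205, -0.3150, -0.4358, -0.8138).
e_1·a_3 = 0.6860·0 + 0.6860·(-1) + 0.1715·0 + (-0.1715)·2 = -1.0290; e_2·a_3 = 0.2205·0 + (-0.3150)·(-1) + (-0.4358)·0 + (-0.8138)·2 = -1.3126.
u_3 = a_3 + 1.0290·e_1 + 1.3126·e_2 = (0.9953, -0.7076, -0.3955, 0.7554).
‖u_3‖ = 1.4894, so e_3 = (0.6683, -0.4751, -0.2655, 0.5072).
Qᵀb = (-0.3430, 1.9426, 6.1748).
Back-substitute: x_3 = 6.1748/1.4894 = 4.1458.
x_2 = (1.9426 + 1.3126·4.1458)/5.6020 = 1.3181.
x_1 = (-0.3430 + 3.2585·1.3181 + 1.0290·4.1458)/5.8310 = 1.4094.

x = (1.4094, 1.3181, 4.1458)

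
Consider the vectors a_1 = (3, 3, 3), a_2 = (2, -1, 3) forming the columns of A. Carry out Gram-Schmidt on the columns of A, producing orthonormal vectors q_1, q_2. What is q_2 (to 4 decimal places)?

q_2 = (0.2265, -0.7926, 0.5661)

q_1 = a_1/‖a_1‖ = (3, 3, 3)/5.1962 = (0.5774, 0.5774, 0.5774).
r_{12} = q_1·a_2 = 2.3094.
u_2 = a_2 − 2.3094·q_1 = (0.6667, -2.3333, 1.6667).
‖u_2‖ = 2.9439, so q_2 = (0.2265, -0.7926, 0.5661).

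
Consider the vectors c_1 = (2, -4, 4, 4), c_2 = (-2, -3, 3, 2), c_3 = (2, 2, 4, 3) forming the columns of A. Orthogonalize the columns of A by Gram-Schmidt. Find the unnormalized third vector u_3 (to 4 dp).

q_1 = c_1/‖c_1‖ = (2, -4, 4, 4)/7.2111 = (0.2774, -0.5547, 0.5547, 0.5547).
r_{12} = q_1·c_2 = 3.8829.
u_2 = c_2 − 3.8829·q_1 = (-3.0769, -0.8462, 0.8462, -0.1538).
‖u_2‖ = 3.3050, so q_2 = (-0.9310, -0.2560, 0.2560, -0.0465).
r_{13} = q_1·c_3 = 3.3282; r_{23} = q_2·c_3 = -1.4896.
u_3 = c_3 − 3.3282·q_1 + 1.4896·q_2 = (-0.3099, 3.4648, 2.5352, 1.0845).

u_3 = (-0.3099, 3.4648, 2.5352, 1.0845)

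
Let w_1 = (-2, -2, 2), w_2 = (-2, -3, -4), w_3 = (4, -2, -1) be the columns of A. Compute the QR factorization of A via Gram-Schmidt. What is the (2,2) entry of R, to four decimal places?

r_{22} = 5.3541

w_1 = (-2, -2, 2); ‖w_1‖ = 3.4641, so q_1 = (-0.5774, -0.5774, 0.5774).
q_1·w_2 = (-0.5774)·(-2) + (-0.5774)·(-3) + 0.5774·(-4) = 0.5774.
u_2 = w_2 − 0.5774·q_1 = (-1.6667, -2.6667, -4.3333).
r_{22} = ‖u_2‖ = 5.3541.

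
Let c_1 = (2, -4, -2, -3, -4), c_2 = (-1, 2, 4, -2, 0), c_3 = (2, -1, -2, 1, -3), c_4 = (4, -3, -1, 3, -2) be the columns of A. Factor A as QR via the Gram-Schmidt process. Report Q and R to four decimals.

c_1 = (2, -4, -2, -3, -4); ‖c_1‖ = 7.0000, so q_1 = (0.2857, -0.5714, -0.2857, -0.4286, -0.5714).
q_1·c_2 = 0.2857·(-1) + (-0.5714)·2 + (-0.2857)·4 + (-0.4286)·(-2) + (-0.5714)·0 = -1.7143.
u_2 = c_2 + 1.7143·q_1 = (-0.5102, 1.0204, 3.5102, -2.7347, -0.9796).
‖u_2‖ = 4.6969, so q_2 = (-0.1086, 0.2172, 0.7473, -0.5822, -0.2086).
q_1·c_3 = 0.2857·2 + (-0.5714)·(-1) + (-0.2857)·(-2) + (-0.4286)·1 + (-0.5714)·(-3) = 3.0000; q_2·c_3 = (-0.1086)·2 + 0.2172·(-1) + 0.7473·(-2) + (-0.5822)·1 + (-0.2086)·(-3) = -1.8857.
u_3 = c_3 − 3.0000·q_1 + 1.8857·q_2 = (0.9380, 1.1240, 0.2664, 1.1878, -1.6790).
‖u_3‖ = 2.5385, so q_3 = (0.3695, 0.4428, 0.1050, 0.4679, -0.6614).
q_1·c_4 = 0.2857·4 + (-0.5714)·(-3) + (-0.2857)·(-1) + (-0.4286)·3 + (-0.5714)·(-2) = 3.0000; q_2·c_4 = (-0.1086)·4 + 0.2172·(-3) + 0.7473·(-1) + (-0.5822)·3 + (-0.2086)·(-2) = -3.1632; q_3·c_4 = 0.3695·4 + 0.4428·(-3) + 0.1050·(-1) + 0.4679·3 + (-0.6614)·(-2) = 2.7714.
u_4 = c_4 − 3.0000·q_1 + 3.1632·q_2 − 2.7714·q_3 = (1.7752, -1.8256, 1.9302, 1.1473, 0.8876).
‖u_4‖ = 3.5091, so q_4 = (0.5059, -0.5202, 0.5501, 0.3269, 0.2529).

Q = [[0.2857, -0.1086, 0.3695, 0.5059], [-0.5714, 0.2172, 0.4428, -0.5202], [-0.2857, 0.7473, 0.1050, 0.5501], [-0.4286, -0.5822, 0.4679, 0.3269], [-0.5714, -0.2086, -0.6614, 0.2529]], R = [[7.0000, -1.7143, 3.0000, 3.0000], [0.0000, 4.6969, -1.8857, -3.1632], [0.0000, 0.0000, 2.5385, 2.7714], [0.0000, 0.0000, 0.0000, 3.5091]]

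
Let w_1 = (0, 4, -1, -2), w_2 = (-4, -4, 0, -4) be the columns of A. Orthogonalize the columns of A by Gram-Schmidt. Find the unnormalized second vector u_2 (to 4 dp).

w_1 = (0, 4, -1, -2); ‖w_1‖ = 4.5826, so q_1 = (0.0000, 0.8729, -0.2182, -0.4364).
q_1·w_2 = 0.0000·(-4) + 0.8729·(-4) + (-0.2182)·0 + (-0.4364)·(-4) = -1.7457.
u_2 = w_2 + 1.7457·q_1 = (-4.0000, -2.4762, -0.3810, -4.7619).

u_2 = (-4.0000, -2.4762, -0.3810, -4.7619)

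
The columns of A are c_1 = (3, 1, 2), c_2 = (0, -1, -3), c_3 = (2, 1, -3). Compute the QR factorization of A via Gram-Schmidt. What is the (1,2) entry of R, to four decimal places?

r_{12} = -1.8708

c_1 = (3, 1, 2); ‖c_1‖ = 3.7417, so q_1 = (0.8018, 0.2673, 0.5345).
r_{12} = q_1·c_2 = -1.8708.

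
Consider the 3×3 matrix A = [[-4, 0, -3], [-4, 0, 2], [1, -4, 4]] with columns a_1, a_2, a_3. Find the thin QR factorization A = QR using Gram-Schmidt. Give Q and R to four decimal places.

a_1 = (-4, -4, 1); ‖a_1‖ = 5.7446, so q_1 = (-0.6963, -0.6963, 0.1741).
q_1·a_2 = (-0.6963)·0 + (-0.6963)·0 + 0.1741·(-4) = -0.6963.
u_2 = a_2 + 0.6963·q_1 = (-0.4848, -0.4848, -3.8788).
‖u_2‖ = 3.9389, so q_2 = (-0.1231, -0.1231, -0.9847).
q_1·a_3 = (-0.6963)·(-3) + (-0.6963)·2 + 0.1741·4 = 1.3926; q_2·a_3 = (-0.1231)·(-3) + (-0.1231)·2 + (-0.9847)·4 = -3.8158.
u_3 = a_3 − 1.3926·q_1 + 3.8158·q_2 = (-2.5000, 2.5000, 0.0000).
‖u_3‖ = 3.5355, so q_3 = (-0.7071, 0.7071, 0.0000).

Q = [[-0.6963, -0.1231, -0.7071], [-0.6963, -0.1231, 0.7071], [0.1741, -0.9847, 0.0000]], R = [[5.7446, -0.6963, 1.3926], [0.0000, 3.9389, -3.8158], [0.0000, 0.0000, 3.5355]]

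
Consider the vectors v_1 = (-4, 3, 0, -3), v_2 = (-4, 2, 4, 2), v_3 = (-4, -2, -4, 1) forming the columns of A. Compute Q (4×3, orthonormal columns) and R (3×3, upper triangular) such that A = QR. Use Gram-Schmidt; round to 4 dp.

Q = [[-0.6860, -0.3716, -0.5979], [0.5145, 0.1032, -0.4281], [0.0000, 0.7020, -0.5684], [-0.5145, 0.5987, 0.3691]], R = [[5.8310, 2.7440, 1.2005], [0.0000, 5.6983, -0.9291], [0.0000, 0.0000, 5.8903]]

v_1 = (-4, 3, 0, -3); ‖v_1‖ = 5.8310, so q_1 = (-0.6860, 0.5145, 0.0000, -0.5145).
q_1·v_2 = (-0.6860)·(-4) + 0.5145·2 + 0.0000·4 + (-0.5145)·2 = 2.7440.
u_2 = v_2 − 2.7440·q_1 = (-2.1176, 0.5882, 4.0000, 3.4118).
‖u_2‖ = 5.6983, so q_2 = (-0.3716, 0.1032, 0.7020, 0.5987).
q_1·v_3 = (-0.6860)·(-4) + 0.5145·(-2) + 0.0000·(-4) + (-0.5145)·1 = 1.2005; q_2·v_3 = (-0.3716)·(-4) + 0.1032·(-2) + 0.7020·(-4) + 0.5987·1 = -0.9291.
u_3 = v_3 − 1.2005·q_1 + 0.9291·q_2 = (-3.5217, -2.5217, -3.3478, 2.1739).
‖u_3‖ = 5.8903, so q_3 = (-0.5979, -0.4281, -0.5684, 0.3691).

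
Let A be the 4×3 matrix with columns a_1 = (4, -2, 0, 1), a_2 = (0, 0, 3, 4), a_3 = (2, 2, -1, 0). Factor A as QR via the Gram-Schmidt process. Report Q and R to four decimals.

Q = [[0.8729, -0.1548, 0.4048], [-0.4364, 0.0774, 0.8820], [0.0000, 0.6094, -0.1932], [0.2182, 0.7738, 0.1449]], R = [[4.5826, 0.8729, 0.8729], [0.0000, 4.9232, -0.7641], [0.0000, 0.0000, 2.7666]]

a_1 = (4, -2, 0, 1); ‖a_1‖ = 4.5826, so q_1 = (0.8729, -0.4364, 0.0000, 0.2182).
q_1·a_2 = 0.8729·0 + (-0.4364)·0 + 0.0000·3 + 0.2182·4 = 0.8729.
u_2 = a_2 − 0.8729·q_1 = (-0.7619, 0.3810, 3.0000, 3.8095).
‖u_2‖ = 4.9232, so q_2 = (-0.1548, 0.0774, 0.6094, 0.7738).
q_1·a_3 = 0.8729·2 + (-0.4364)·2 + 0.0000·(-1) + 0.2182·0 = 0.8729; q_2·a_3 = (-0.1548)·2 + 0.0774·2 + 0.6094·(-1) + 0.7738·0 = -0.7641.
u_3 = a_3 − 0.8729·q_1 + 0.7641·q_2 = (1.1198, 2.4401, -0.5344, 0.4008).
‖u_3‖ = 2.7666, so q_3 = (0.4048, 0.8820, -0.1932, 0.1449).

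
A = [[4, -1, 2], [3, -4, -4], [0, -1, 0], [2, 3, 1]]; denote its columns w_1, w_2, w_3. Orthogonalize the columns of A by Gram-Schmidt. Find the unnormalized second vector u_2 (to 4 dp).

u_2 = (0.3793, -2.9655, -1.0000, 3.6897)

e_1 = w_1/‖w_1‖ = (4, 3, 0, 2)/5.3852 = (0.7428, 0.5571, 0.0000, 0.3714).
r_{12} = e_1·w_2 = -1.8570.
u_2 = w_2 + 1.8570·e_1 = (0.3793, -2.9655, -1.0000, 3.6897).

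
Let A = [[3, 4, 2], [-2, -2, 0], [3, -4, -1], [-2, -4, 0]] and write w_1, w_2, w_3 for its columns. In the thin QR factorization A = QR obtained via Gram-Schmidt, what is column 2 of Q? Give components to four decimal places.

w_1 = (3, -2, 3, -2); ‖w_1‖ = 5.0990, so e_1 = (0.5883, -0.3922, 0.5883, -0.3922).
e_1·w_2 = 0.5883·4 + (-0.3922)·(-2) + 0.5883·(-4) + (-0.3922)·(-4) = 2.3534.
u_2 = w_2 − 2.3534·e_1 = (2.6154, -1.0769, -5.3846, -3.0769).
‖u_2‖ = 6.8163, so e_2 = (0.3837, -0.1580, -0.7900, -0.4514).

e_2 = (0.3837, -0.1580, -0.7900, -0.4514)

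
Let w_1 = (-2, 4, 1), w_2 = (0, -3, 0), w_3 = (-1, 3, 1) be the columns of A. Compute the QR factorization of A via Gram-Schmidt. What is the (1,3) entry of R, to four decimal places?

w_1 = (-2, 4, 1); ‖w_1‖ = 4.5826, so q_1 = (-0.4364, 0.8729, 0.2182).
r_{13} = q_1·w_3 = 3.2733.

r_{13} = 3.2733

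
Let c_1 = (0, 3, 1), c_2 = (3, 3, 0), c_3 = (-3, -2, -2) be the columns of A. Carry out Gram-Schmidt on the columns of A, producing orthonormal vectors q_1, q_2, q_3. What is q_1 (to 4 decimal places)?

q_1 = (0.0000, 0.9487, 0.3162)

c_1 = (0, 3, 1); ‖c_1‖ = 3.1623, so q_1 = (0.0000, 0.9487, 0.3162).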